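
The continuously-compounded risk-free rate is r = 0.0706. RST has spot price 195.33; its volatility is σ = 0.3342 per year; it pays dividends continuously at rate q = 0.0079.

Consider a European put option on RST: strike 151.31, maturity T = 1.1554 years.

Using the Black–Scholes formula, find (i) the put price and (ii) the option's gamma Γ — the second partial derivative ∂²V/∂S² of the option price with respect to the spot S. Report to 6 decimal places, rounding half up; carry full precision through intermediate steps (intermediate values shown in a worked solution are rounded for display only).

price = 5.735431
Γ = 0.003103

σ√T = 0.3342·√1.1554 = 0.359230
d₁ = (ln(S/K) + (r−q+σ²/2)T) / (σ√T) = (ln(195.33/151.31) + (0.0706−0.0079+0.3342²/2)·1.1554) / 0.359230 = (0.255360 + 0.136967) / 0.359230 = 1.092131
d₂ = d₁ − σ√T = 1.092131 − 0.359230 = 0.732901
e^{−rT} = 0.921667
e^{−qT} = 0.990914
N(−d₁) = 0.137388,  N(−d₂) = 0.231809
Put price V = K·e^{−rT}·N(−d₂) − S·e^{−qT}·N(−d₁) = 32.327528 − 26.592097 = 5.735431
φ(d₁) = (1/√(2π))·e^{−d₁²/2} = 0.219739
Γ = e^{−qT}·φ(d₁) / (S·σ·√T) = 0.003103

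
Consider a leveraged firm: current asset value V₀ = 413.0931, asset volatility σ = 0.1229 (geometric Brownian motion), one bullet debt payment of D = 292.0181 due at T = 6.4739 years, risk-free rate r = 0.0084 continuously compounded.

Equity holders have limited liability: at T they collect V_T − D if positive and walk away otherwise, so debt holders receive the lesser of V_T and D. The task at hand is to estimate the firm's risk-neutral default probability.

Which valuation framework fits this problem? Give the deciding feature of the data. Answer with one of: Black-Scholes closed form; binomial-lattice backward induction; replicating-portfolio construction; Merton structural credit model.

framework: Merton structural credit model

Key observation: the data describe a firm's assets (V₀ = 413.0931, GBM) and a single zero-coupon debt of face 292.0181, so credit quantities follow from equity-as-call in the structural model.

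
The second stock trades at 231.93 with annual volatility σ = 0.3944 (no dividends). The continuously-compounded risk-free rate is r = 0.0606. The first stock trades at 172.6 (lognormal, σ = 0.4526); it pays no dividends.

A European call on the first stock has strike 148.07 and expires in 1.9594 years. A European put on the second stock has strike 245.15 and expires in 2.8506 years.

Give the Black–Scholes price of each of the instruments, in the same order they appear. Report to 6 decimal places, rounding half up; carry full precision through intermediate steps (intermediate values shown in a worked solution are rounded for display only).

price(the first stock call K=148.07) = 61.643113
price(the second stock put K=245.15) = 45.159918

[the first stock call K=148.07]
σ√T = 0.4526·√1.9594 = 0.633543
d₁ = (ln(S/K) + (r+σ²/2)T) / (σ√T) = (ln(172.6/148.07) + (0.0606+0.4526²/2)·1.9594) / 0.633543 = (0.153292 + 0.319428) / 0.633543 = 0.746152
d₂ = d₁ − σ√T = 0.746152 − 0.633543 = 0.112609
e^{−rT} = 0.888039
N(d₁) = 0.772212,  N(d₂) = 0.544830
price = S·N(d₁) − K·e^{−rT}·N(d₂) = 133.283848 − 71.640735 = 61.643113
[the second stock put K=245.15]
σ√T = 0.3944·√2.8506 = 0.665894
d₁ = (ln(S/K) + (r+σ²/2)T) / (σ√T) = (ln(231.93/245.15) + (0.0606+0.3944²/2)·2.8506) / 0.665894 = (-0.055435 + 0.394454) / 0.665894 = 0.509119
d₂ = d₁ − σ√T = 0.509119 − 0.665894 = -0.156775
e^{−rT} = 0.841351
N(−d₁) = 0.305335,  N(−d₂) = 0.562289
price = K·e^{−rT}·N(−d₂) − S·N(−d₁) = 115.976151 − 70.816233 = 45.159918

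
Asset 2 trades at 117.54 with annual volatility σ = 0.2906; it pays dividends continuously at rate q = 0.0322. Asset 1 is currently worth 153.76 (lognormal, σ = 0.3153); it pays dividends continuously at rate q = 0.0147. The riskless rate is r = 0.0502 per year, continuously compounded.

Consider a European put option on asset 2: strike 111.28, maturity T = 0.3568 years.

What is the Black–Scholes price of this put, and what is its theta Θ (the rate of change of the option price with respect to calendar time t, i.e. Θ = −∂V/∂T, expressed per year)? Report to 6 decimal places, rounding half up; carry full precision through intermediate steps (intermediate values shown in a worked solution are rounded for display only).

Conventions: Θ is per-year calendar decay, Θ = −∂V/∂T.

price = 4.829384
Θ = -9.306607

σ√T = 0.2906·√0.3568 = 0.173583
d₁ = (ln(S/K) + (r−q+σ²/2)T) / (σ√T) = (ln(117.54/111.28) + (0.0502−0.0322+0.2906²/2)·0.3568) / 0.173583 = (0.054729 + 0.021488) / 0.173583 = 0.439081
d₂ = d₁ − σ√T = 0.439081 − 0.173583 = 0.265498
e^{−rT} = 0.982248
e^{−qT} = 0.988577
N(−d₁) = 0.330301,  N(−d₂) = 0.395313
Put price V = K·e^{−rT}·N(−d₂) − S·e^{−qT}·N(−d₁) = 43.209524 − 38.380140 = 4.829384
φ(d₁) = (1/√(2π))·e^{−d₁²/2} = 0.362281
Θ = −S·e^{−qT}·φ(d₁)·σ/(2√T) − q·S·e^{−qT}·N(−d₁) + r·K·e^{−rT}·N(−d₂) = −10.239885 − 1.235840 + 2.169118 = -9.306607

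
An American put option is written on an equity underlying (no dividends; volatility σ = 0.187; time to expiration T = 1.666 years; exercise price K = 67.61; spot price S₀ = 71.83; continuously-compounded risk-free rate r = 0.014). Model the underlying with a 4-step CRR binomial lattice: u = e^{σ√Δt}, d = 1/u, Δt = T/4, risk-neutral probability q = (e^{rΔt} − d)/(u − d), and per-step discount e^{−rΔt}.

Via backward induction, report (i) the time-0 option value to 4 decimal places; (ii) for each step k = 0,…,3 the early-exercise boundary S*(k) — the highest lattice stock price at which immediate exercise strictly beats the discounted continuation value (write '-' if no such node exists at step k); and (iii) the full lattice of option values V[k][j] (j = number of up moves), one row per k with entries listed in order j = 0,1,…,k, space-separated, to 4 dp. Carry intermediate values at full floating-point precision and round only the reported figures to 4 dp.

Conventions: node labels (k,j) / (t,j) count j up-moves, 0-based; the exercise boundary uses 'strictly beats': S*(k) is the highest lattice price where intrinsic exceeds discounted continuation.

Δt=0.41650  u=1.12827  d=0.88631  q=0.49404  discount=0.99419
step 4 (expiry): payoffs max(K−S,0) = 23.2842 11.1837 0.0000 0.0000 0.0000
step 3: (k=3,j=0): S=50.0114, K−S=17.5986, hold=17.2055 ⇒ V=17.5986 exercise | (k=3,j=1): S=63.6639, K−S=3.9461, hold=5.6257 ⇒ V=5.6257 continue | (k=3,j=2): S=81.0435, K−S=0.0000, hold=0.0000 ⇒ V=0.0000 continue | (k=3,j=3): S=103.1675, K−S=0.0000, hold=0.0000 ⇒ V=0.0000 continue  boundary S*=50.0114
step 2: (k=2,j=0): S=56.4263, K−S=11.1837, hold=11.6156 ⇒ V=11.6156 continue | (k=2,j=1): S=71.8300, K−S=0.0000, hold=2.8298 ⇒ V=2.8298 continue | (k=2,j=2): S=91.4388, K−S=0.0000, hold=0.0000 ⇒ V=0.0000 continue  boundary S*=-
step 1: (k=1,j=0): S=63.6639, K−S=3.9461, hold=7.2328 ⇒ V=7.2328 continue | (k=1,j=1): S=81.0435, K−S=0.0000, hold=1.4235 ⇒ V=1.4235 continue  boundary S*=-
step 0: (k=0,j=0): S=71.8300, K−S=0.0000, hold=4.3374 ⇒ V=4.3374 continue  boundary S*=-

price = 4.3374
boundary = - - - 50.0114
tree:
4.3374
7.2328 1.4235
11.6156 2.8298 0.0000
17.5986 5.6257 0.0000 0.0000
23.2842 11.1837 0.0000 0.0000 0.0000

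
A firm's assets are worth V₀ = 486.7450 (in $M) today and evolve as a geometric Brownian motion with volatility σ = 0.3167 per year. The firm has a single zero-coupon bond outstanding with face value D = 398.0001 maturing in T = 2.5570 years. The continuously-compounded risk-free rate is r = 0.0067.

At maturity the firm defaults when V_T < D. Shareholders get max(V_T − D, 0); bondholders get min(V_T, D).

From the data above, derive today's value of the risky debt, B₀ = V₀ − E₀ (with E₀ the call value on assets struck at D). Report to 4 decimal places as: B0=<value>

Apply the equity-as-call identities (strike 398.0001, horizon 2.5570 years):
d₁ = [ln(V₀/D) + (r + σ²/2)T] / (σ√T)
   = [ln(486.7450/398.0001) + (0.0067 + 0.5·0.3167²)·2.5570] / (0.3167·√2.5570)
   = [0.201288 + 0.145364] / 0.506423 = 0.684511
d₂ = d₁ − σ√T = 0.684511 − 0.506423 = 0.178088
N(d₁) = 0.753174,  N(d₂) = 0.570673,  e^(−rT) = 0.983014
E₀ = V₀·N(d₁) − D·e^(−rT)·N(d₂)
   = 486.7450·0.753174 − 398.0001·0.983014·0.570673 = 143.333601
B₀ = V₀ − E₀ = 486.7450 − 143.333601 = 343.411399

B0=343.4114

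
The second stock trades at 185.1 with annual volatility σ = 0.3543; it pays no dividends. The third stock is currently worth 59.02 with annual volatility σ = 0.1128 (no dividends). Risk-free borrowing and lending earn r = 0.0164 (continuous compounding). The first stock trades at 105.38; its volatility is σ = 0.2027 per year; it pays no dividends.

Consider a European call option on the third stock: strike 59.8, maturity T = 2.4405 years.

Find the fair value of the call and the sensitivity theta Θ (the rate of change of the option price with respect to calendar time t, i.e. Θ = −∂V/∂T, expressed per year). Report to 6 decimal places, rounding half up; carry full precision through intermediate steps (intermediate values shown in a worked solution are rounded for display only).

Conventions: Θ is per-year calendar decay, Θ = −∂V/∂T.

σ√T = 0.1128·√2.4405 = 0.176217
d₁ = (ln(S/K) + (r+σ²/2)T) / (σ√T) = (ln(59.02/59.8) + (0.0164+0.1128²/2)·2.4405) / 0.176217 = (-0.013129 + 0.055550) / 0.176217 = 0.240732
d₂ = d₁ − σ√T = 0.240732 − 0.176217 = 0.064515
e^{−rT} = 0.960766
N(d₁) = 0.595119,  N(d₂) = 0.525720
Call price V = S·N(d₁) − K·e^{−rT}·N(d₂) = 35.123903 − 30.204615 = 4.919289
φ(d₁) = (1/√(2π))·e^{−d₁²/2} = 0.387548
Θ = −S·φ(d₁)·σ/(2√T) − r·K·e^{−rT}·N(d₂) = −0.825781 − 0.495356 = -1.321137

price = 4.919289
Θ = -1.321137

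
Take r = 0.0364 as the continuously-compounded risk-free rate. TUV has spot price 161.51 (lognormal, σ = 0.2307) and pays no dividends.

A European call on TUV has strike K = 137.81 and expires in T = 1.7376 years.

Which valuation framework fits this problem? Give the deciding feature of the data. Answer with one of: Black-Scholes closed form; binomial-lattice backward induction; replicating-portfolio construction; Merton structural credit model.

framework: Black-Scholes closed form

Key observation: a European-exercise option on TUV struck at 137.81 — a GBM underlying with constant parameters — admits an analytic price: the data contain no early exercise, no discrete tree, no debt structure.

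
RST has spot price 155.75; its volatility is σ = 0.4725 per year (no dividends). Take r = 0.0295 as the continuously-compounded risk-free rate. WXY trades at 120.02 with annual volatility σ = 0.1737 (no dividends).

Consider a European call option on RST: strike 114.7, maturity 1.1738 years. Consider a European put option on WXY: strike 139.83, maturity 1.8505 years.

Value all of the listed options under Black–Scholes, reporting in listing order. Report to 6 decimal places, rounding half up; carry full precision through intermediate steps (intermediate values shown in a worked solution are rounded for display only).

price(RST call K=114.7) = 54.956459
price(WXY put K=139.83) = 19.064828

[RST call K=114.7]
σ√T = 0.4725·√1.1738 = 0.511916
d₁ = (ln(S/K) + (r+σ²/2)T) / (σ√T) = (ln(155.75/114.7) + (0.0295+0.4725²/2)·1.1738) / 0.511916 = (0.305932 + 0.165656) / 0.511916 = 0.921222
d₂ = d₁ − σ√T = 0.921222 − 0.511916 = 0.409306
e^{−rT} = 0.965966
N(d₁) = 0.821533,  N(d₂) = 0.658842
price = S·N(d₁) − K·e^{−rT}·N(d₂) = 127.953713 − 72.997254 = 54.956459
[WXY put K=139.83]
σ√T = 0.1737·√1.8505 = 0.236289
d₁ = (ln(S/K) + (r+σ²/2)T) / (σ√T) = (ln(120.02/139.83) + (0.0295+0.1737²/2)·1.8505) / 0.236289 = (-0.152769 + 0.082506) / 0.236289 = -0.297359
d₂ = d₁ − σ√T = -0.297359 − 0.236289 = -0.533649
e^{−rT} = 0.946874
N(−d₁) = 0.616904,  N(−d₂) = 0.703208
price = K·e^{−rT}·N(−d₂) − S·N(−d₁) = 93.105639 − 74.040810 = 19.064828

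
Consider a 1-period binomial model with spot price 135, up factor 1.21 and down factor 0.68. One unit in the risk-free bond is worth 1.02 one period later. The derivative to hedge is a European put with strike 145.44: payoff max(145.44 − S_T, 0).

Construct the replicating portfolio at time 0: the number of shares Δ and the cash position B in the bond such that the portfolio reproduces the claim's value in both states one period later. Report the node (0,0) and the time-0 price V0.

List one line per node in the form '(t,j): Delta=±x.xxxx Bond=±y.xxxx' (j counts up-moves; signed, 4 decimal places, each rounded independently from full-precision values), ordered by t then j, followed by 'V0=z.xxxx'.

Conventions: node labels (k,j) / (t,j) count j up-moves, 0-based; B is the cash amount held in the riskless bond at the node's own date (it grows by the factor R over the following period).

(0,0): Delta=-0.7497 Bond=120.0599
V0=18.8524

Arbitrage-free pricing uses the up-move probability p* = (R−d)/(u−d) = 0.6415, discounting each step at R = 1.02.
Expiry values: V(1,0)=53.6400, V(1,1)=0.0000
Node (0,0) S=135.0000: V=(p*·0.0000+(1−p*)·53.6400)/1.02=18.8524; Δ=(0.0000−53.6400)/(163.3500−91.8000)=-0.7497; B=V−Δ·S=120.0599
Sanity check at the root: Δ(0,0)·S0 + B(0,0) reproduces V0 = 18.8524.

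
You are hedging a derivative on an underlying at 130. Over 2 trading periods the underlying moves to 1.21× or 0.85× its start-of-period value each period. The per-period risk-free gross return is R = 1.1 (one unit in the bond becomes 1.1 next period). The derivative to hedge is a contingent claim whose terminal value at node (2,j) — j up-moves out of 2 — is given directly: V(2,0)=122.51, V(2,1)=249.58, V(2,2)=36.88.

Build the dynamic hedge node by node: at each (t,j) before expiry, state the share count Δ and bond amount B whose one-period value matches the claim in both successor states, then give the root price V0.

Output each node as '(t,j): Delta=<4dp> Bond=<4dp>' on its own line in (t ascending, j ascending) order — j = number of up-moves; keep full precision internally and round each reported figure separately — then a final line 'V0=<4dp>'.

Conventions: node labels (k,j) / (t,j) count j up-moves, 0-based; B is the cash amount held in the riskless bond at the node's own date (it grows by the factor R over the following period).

No-arbitrage ⇒ martingale measure with p* = (R−d)/(u−d) = 0.6944.
At maturity the claim pays: V(2,0)=122.5100, V(2,1)=249.5800, V(2,2)=36.8800
(1,0): S=110.5000. Δ = (V_up−V_dn)/(S_up−S_dn) = (249.5800−122.5100)/(133.7050−93.9250) = 3.1943. V = [p*·249.5800 + (1−p*)·122.5100]/1.1 = 191.5937. B = V − Δ·S = -161.3785.
(1,1): S=157.3000. Δ = (V_up−V_dn)/(S_up−S_dn) = (36.8800−249.5800)/(190.3330−133.7050) = -3.7561. V = [p*·36.8800 + (1−p*)·249.5800]/1.1 = 92.6106. B = V − Δ·S = 683.4439.
(0,0): S=130.0000. Δ = (V_up−V_dn)/(S_up−S_dn) = (92.6106−191.5937)/(157.3000−110.5000) = -2.1150. V = [p*·92.6106 + (1−p*)·191.5937]/1.1 = 111.6868. B = V − Δ·S = 386.6398.
Verification: the root portfolio costs Δ(0,0)·S0 + B(0,0) = 111.6868, matching V0.

(0,0): Delta=-2.1150 Bond=386.6398
(1,0): Delta=3.1943 Bond=-161.3785
(1,1): Delta=-3.7561 Bond=683.4439
V0=111.6868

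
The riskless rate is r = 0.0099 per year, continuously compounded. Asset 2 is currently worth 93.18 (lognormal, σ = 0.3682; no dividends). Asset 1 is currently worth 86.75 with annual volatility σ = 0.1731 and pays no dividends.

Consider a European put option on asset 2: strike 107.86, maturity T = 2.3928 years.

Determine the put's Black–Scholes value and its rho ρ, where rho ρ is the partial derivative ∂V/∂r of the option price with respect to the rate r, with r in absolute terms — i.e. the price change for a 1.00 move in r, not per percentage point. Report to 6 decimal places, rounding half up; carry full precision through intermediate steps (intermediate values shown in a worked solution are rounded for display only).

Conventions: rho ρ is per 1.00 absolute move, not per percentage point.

σ√T = 0.3682·√2.3928 = 0.569557
d₁ = (ln(S/K) + (r+σ²/2)T) / (σ√T) = (ln(93.18/107.86) + (0.0099+0.3682²/2)·2.3928) / 0.569557 = (-0.146301 + 0.185886) / 0.569557 = 0.069502
d₂ = d₁ − σ√T = 0.069502 − 0.569557 = -0.500055
e^{−rT} = 0.976590
N(−d₁) = 0.472295,  N(−d₂) = 0.691482
Put price V = K·e^{−rT}·N(−d₂) − S·N(−d₁) = 72.837211 − 44.008461 = 28.828750
ρ = −K·T·e^{−rT}·N(−d₂) = -174.284878

price = 28.828750
ρ = -174.284878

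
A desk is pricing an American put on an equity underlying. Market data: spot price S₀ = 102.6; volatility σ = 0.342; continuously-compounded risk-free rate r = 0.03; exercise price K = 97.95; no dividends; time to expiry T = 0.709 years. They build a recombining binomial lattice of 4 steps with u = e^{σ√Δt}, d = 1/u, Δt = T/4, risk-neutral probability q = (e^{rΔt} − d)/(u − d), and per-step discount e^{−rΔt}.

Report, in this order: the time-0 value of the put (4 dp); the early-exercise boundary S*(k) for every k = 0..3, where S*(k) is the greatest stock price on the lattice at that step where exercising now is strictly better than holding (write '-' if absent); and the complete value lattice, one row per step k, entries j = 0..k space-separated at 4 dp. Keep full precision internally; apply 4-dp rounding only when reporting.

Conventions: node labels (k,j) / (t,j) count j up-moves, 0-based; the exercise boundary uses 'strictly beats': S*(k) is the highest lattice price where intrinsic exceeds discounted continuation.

Δt=0.17725, u=1.15487, d=0.86590, q=0.48252, disc=e^(-rΔt)=0.99470
k=4 terminal: V=max(K-S,0) → 40.2709 21.0223 0.0000 0.0000 0.0000
k=3: j=0 S=66.6117 intr=31.3383 cont=30.8188 V=31.3383[EX]; j=1 S=88.8414 intr=9.1086 cont=10.8210 V=10.8210[hold]; j=2 S=118.4894 intr=0.0000 cont=0.0000 V=0.0000[hold]; j=3 S=158.0316 intr=0.0000 cont=0.0000 V=0.0000[hold]  S*(3)=66.6117
k=2: j=0 S=76.9277 intr=21.0223 cont=21.3246 V=21.3246[hold]; j=1 S=102.6000 intr=0.0000 cont=5.5700 V=5.5700[hold]; j=2 S=136.8396 intr=0.0000 cont=0.0000 V=0.0000[hold]  S*(2)=-
k=1: j=0 S=88.8414 intr=9.1086 cont=13.6500 V=13.6500[hold]; j=1 S=118.4894 intr=0.0000 cont=2.8671 V=2.8671[hold]  S*(1)=-
k=0: j=0 S=102.6000 intr=0.0000 cont=8.4023 V=8.4023[hold]  S*(0)=-

price = 8.4023
boundary = - - - 66.6117
tree:
8.4023
13.6500 2.8671
21.3246 5.5700 0.0000
31.3383 10.8210 0.0000 0.0000
40.2709 21.0223 0.0000 0.0000 0.0000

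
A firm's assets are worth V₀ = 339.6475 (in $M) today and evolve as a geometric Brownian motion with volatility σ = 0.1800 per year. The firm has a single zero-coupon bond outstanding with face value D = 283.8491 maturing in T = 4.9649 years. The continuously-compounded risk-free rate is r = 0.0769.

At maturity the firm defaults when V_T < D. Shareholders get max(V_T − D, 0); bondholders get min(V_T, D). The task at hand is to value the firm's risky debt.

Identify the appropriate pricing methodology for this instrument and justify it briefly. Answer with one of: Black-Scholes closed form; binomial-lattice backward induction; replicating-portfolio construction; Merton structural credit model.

Key observation: the asked-for credit quantity lives on the firm's capital structure — asset value, asset volatility, debt face 283.8491 — which is the structural model's domain.

framework: Merton structural credit model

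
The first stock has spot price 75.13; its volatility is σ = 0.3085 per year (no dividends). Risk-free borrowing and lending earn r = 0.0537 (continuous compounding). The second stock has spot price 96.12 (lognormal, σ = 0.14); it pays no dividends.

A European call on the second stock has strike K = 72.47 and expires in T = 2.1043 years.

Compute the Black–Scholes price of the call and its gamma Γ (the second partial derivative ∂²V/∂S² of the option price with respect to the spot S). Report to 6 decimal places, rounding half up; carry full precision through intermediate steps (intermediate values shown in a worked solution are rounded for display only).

σ√T = 0.14·√2.1043 = 0.203087
d₁ = (ln(S/K) + (r+σ²/2)T) / (σ√T) = (ln(96.12/72.47) + (0.0537+0.14²/2)·2.1043) / 0.203087 = (0.282425 + 0.133623) / 0.203087 = 2.048620
d₂ = d₁ − σ√T = 2.048620 − 0.203087 = 1.845533
e^{−rT} = 0.893150
N(d₁) = 0.979750,  N(d₂) = 0.967520
Call price V = S·N(d₁) − K·e^{−rT}·N(d₂) = 94.173603 − 62.624248 = 31.549355
φ(d₁) = (1/√(2π))·e^{−d₁²/2} = 0.048930
Γ = φ(d₁) / (S·σ·√T) = 0.002507

price = 31.549355
Γ = 0.002507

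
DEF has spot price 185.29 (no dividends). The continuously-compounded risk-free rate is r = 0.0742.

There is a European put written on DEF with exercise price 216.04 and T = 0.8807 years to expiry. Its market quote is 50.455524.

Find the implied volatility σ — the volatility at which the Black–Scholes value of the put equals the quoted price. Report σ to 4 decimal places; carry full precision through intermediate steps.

sigma = 0.5772

At σ = 0.5772 the Black–Scholes value reproduces the quote:
σ√T = 0.5772·√0.8807 = 0.541677
d₁ = (ln(S/K) + (r+σ²/2)T) / (σ√T) = (ln(185.29/216.04) + (0.0742+0.5772²/2)·0.8807) / 0.541677 = (-0.153541 + 0.212055) / 0.541677 = 0.108023
d₂ = d₁ − σ√T = 0.108023 − 0.541677 = -0.433654
e^{−rT} = 0.936741
N(−d₁) = 0.456989,  N(−d₂) = 0.667730
V = K·e^{−rT}·N(−d₂) − S·N(−d₁) = 135.130978 − 84.675454 = 50.455524 (the observed quote) — the price is monotone increasing in volatility, hence this σ is the only solution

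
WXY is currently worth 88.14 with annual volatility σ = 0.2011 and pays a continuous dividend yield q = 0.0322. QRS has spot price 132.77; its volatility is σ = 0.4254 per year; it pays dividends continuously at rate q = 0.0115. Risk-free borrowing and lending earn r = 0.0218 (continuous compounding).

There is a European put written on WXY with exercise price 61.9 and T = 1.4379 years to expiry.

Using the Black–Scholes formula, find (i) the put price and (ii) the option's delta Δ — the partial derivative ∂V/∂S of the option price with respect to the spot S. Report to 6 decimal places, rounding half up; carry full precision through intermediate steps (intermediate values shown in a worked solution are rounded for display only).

price = 0.620190
Δ = -0.060858

σ√T = 0.2011·√1.4379 = 0.241144
d₁ = (ln(S/K) + (r−q+σ²/2)T) / (σ√T) = (ln(88.14/61.9) + (0.0218−0.0322+0.2011²/2)·1.4379) / 0.241144 = (0.353406 + 0.014121) / 0.241144 = 1.524099
d₂ = d₁ − σ√T = 1.524099 − 0.241144 = 1.282955
e^{−rT} = 0.969140
e^{−qT} = 0.954755
N(−d₁) = 0.063742,  N(−d₂) = 0.099754
Put price V = K·e^{−rT}·N(−d₂) − S·e^{−qT}·N(−d₁) = 5.984212 − 5.364022 = 0.620190
Δ = −e^{−qT}·N(−d₁) = -0.060858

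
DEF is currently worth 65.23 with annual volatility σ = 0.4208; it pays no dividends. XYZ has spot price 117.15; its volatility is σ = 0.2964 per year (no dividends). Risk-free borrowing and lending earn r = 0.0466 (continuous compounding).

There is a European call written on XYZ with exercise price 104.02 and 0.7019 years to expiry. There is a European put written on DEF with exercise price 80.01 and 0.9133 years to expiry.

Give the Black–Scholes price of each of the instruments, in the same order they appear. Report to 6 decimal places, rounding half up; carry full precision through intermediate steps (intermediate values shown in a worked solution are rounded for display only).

[XYZ call K=104.02]
σ√T = 0.2964·√0.7019 = 0.248322
d₁ = (ln(S/K) + (r+σ²/2)T) / (σ√T) = (ln(117.15/104.02) + (0.0466+0.2964²/2)·0.7019) / 0.248322 = (0.118872 + 0.063541) / 0.248322 = 0.734580
d₂ = d₁ − σ√T = 0.734580 − 0.248322 = 0.486257
e^{−rT} = 0.967821
N(d₁) = 0.768702,  N(d₂) = 0.686608
price = S·N(d₁) − K·e^{−rT}·N(d₂) = 90.053461 − 69.122637 = 20.930824
[DEF put K=80.01]
σ√T = 0.4208·√0.9133 = 0.402145
d₁ = (ln(S/K) + (r+σ²/2)T) / (σ√T) = (ln(65.23/80.01) + (0.0466+0.4208²/2)·0.9133) / 0.402145 = (-0.204232 + 0.123420) / 0.402145 = -0.200953
d₂ = d₁ − σ√T = -0.200953 − 0.402145 = -0.603098
e^{−rT} = 0.958333
N(−d₁) = 0.579632,  N(−d₂) = 0.726778
price = K·e^{−rT}·N(−d₂) − S·N(−d₁) = 55.726613 − 37.809413 = 17.917199

price(XYZ call K=104.02) = 20.930824
price(DEF put K=80.01) = 17.917199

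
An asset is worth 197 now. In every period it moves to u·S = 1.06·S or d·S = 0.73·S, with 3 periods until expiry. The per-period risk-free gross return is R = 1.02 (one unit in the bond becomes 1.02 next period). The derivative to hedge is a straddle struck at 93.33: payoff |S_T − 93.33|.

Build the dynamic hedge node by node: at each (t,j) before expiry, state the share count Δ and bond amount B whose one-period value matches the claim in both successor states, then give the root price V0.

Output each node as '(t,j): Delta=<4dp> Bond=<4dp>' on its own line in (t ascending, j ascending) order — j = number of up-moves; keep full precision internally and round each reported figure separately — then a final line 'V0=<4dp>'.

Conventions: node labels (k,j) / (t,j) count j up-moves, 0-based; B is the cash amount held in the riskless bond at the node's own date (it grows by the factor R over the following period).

(0,0): Delta=0.9927 Bond=-86.4622
(1,0): Delta=0.9164 Bond=-77.2114
(1,1): Delta=1.0000 Bond=-89.7059
(2,0): Delta=0.0363 Bond=13.6412
(2,1): Delta=1.0000 Bond=-91.5000
(2,2): Delta=1.0000 Bond=-91.5000
V0=109.1091

Under the risk-neutral measure, an up-move has probability p* = (R−d)/(u−d) = 0.8788 and values discount at R = 1.02.
Terminal payoffs: V(3,0)=16.6937, V(3,1)=17.9502, V(3,2)=68.2549, V(3,3)=141.3002
(2,0): S=104.9813. Δ = (V_up−V_dn)/(S_up−S_dn) = (17.9502−16.6937)/(111.2802−76.6363) = 0.0363. V = [p*·17.9502 + (1−p*)·16.6937]/1.02 = 17.4489. B = V − Δ·S = 13.6412.
(2,1): S=152.4386. Δ = (V_up−V_dn)/(S_up−S_dn) = (68.2549−17.9502)/(161.5849−111.2802) = 1.0000. V = [p*·68.2549 + (1−p*)·17.9502]/1.02 = 60.9386. B = V − Δ·S = -91.5000.
(2,2): S=221.3492. Δ = (V_up−V_dn)/(S_up−S_dn) = (141.3002−68.2549)/(234.6302−161.5849) = 1.0000. V = [p*·141.3002 + (1−p*)·68.2549]/1.02 = 129.8492. B = V − Δ·S = -91.5000.
(1,0): S=143.8100. Δ = (V_up−V_dn)/(S_up−S_dn) = (60.9386−17.4489)/(152.4386−104.9813) = 0.9164. V = [p*·60.9386 + (1−p*)·17.4489]/1.02 = 54.5756. B = V − Δ·S = -77.2114.
(1,1): S=208.8200. Δ = (V_up−V_dn)/(S_up−S_dn) = (129.8492−60.9386)/(221.3492−152.4386) = 1.0000. V = [p*·129.8492 + (1−p*)·60.9386]/1.02 = 119.1141. B = V − Δ·S = -89.7059.
(0,0): S=197.0000. Δ = (V_up−V_dn)/(S_up−S_dn) = (119.1141−54.5756)/(208.8200−143.8100) = 0.9927. V = [p*·119.1141 + (1−p*)·54.5756]/1.02 = 109.1091. B = V − Δ·S = -86.4622.
Verification: the root portfolio costs Δ(0,0)·S0 + B(0,0) = 109.1091, matching V0.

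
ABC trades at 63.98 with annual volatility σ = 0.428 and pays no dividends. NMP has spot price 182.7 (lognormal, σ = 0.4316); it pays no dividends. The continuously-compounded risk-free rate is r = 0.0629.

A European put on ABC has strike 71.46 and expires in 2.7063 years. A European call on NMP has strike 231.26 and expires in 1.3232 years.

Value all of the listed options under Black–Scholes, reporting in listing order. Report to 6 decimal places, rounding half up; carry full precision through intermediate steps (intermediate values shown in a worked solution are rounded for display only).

price(ABC put K=71.46) = 15.303441
price(NMP call K=231.26) = 25.494508

[ABC put K=71.46]
σ√T = 0.428·√2.7063 = 0.704096
d₁ = (ln(S/K) + (r+σ²/2)T) / (σ√T) = (ln(63.98/71.46) + (0.0629+0.428²/2)·2.7063) / 0.704096 = (-0.110567 + 0.418102) / 0.704096 = 0.436779
d₂ = d₁ − σ√T = 0.436779 − 0.704096 = -0.267317
e^{−rT} = 0.843474
N(−d₁) = 0.331136,  N(−d₂) = 0.605387
price = K·e^{−rT}·N(−d₂) − S·N(−d₁) = 36.489506 − 21.186065 = 15.303441
[NMP call K=231.26]
σ√T = 0.4316·√1.3232 = 0.496471
d₁ = (ln(S/K) + (r+σ²/2)T) / (σ√T) = (ln(182.7/231.26) + (0.0629+0.4316²/2)·1.3232) / 0.496471 = (-0.235697 + 0.206471) / 0.496471 = -0.058867
d₂ = d₁ − σ√T = -0.058867 − 0.496471 = -0.555339
e^{−rT} = 0.920140
N(d₁) = 0.476529,  N(d₂) = 0.289331
price = S·N(d₁) − K·e^{−rT}·N(d₂) = 87.061823 − 61.567314 = 25.494508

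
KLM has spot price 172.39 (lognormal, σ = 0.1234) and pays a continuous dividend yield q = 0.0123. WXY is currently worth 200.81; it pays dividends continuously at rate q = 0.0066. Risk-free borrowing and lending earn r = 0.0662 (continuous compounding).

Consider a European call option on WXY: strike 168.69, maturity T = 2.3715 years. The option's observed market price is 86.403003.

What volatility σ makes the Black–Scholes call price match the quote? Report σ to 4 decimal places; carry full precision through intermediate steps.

At σ = 0.5498 the Black–Scholes value reproduces the quote:
σ√T = 0.5498·√2.3715 = 0.846674
d₁ = (ln(S/K) + (r−q+σ²/2)T) / (σ√T) = (ln(200.81/168.69) + (0.0662−0.0066+0.5498²/2)·2.3715) / 0.846674 = (0.174296 + 0.499770) / 0.846674 = 0.796134
d₂ = d₁ − σ√T = 0.796134 − 0.846674 = -0.050540
e^{−rT} = 0.854710
e^{−qT} = 0.984470
N(d₁) = 0.787023,  N(d₂) = 0.479846
V = S·e^{−qT}·N(d₁) − K·e^{−rT}·N(d₂) = 155.587697 − 69.184694 = 86.403003 (matching the quote); vega is positive throughout, so no other σ reproduces this price

sigma = 0.5498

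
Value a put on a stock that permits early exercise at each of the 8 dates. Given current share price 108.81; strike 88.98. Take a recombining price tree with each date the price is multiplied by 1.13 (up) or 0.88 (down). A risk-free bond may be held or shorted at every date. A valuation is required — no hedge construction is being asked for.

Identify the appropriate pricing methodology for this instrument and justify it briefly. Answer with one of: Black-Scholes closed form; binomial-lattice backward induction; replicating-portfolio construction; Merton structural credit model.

Key observation: the put (strike 88.98 on spot 108.81) is American-style on a 8-step discrete price model, so the early-exercise decision at every node requires stepwise backward valuation — a closed form cannot price the exercise right.

framework: binomial-lattice backward induction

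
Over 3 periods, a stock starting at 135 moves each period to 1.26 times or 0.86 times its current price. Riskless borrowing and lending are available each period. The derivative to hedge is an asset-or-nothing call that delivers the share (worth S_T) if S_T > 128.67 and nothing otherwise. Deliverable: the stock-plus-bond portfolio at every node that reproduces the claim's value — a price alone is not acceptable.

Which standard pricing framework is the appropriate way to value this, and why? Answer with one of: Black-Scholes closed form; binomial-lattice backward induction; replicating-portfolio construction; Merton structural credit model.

framework: replicating-portfolio construction

Key observation: what is demanded is not a single number but the (Δ, B) position at each node of the 1.26/0.86 tree starting at 135; constructing those positions is the replicating-portfolio method.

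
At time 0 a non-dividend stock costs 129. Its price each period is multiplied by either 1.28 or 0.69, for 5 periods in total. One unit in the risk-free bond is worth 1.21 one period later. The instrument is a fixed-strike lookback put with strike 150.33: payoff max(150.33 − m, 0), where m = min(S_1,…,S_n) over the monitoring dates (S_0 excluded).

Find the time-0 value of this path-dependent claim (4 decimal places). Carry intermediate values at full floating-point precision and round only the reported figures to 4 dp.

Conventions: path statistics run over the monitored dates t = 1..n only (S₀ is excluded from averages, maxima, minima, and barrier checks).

With p* = (R−d)/(u−d) = 0.8814, sum probability × payoff across the paths and divide by R^5.
Enumerate all 2^5 = 32 price paths (U = up ×1.28, D = down ×0.69); each path with k up-moves has probability p*^k·(1−p*)^(5−k).
DDDDD: m=20.1760, payoff=130.1540, prob=0.000024
UDDDD: m=37.4280, payoff=112.9020, prob=0.000175
DUDDD: m=37.4280, payoff=112.9020, prob=0.000175
UUDDD: m=69.4316, payoff=80.8984, prob=0.001297
DDUDD: m=37.4280, payoff=112.9020, prob=0.000175
UDUDD: m=69.4316, payoff=80.8984, prob=0.001297
DUUDD: m=69.4316, payoff=80.8984, prob=0.001297
UUUDD: m=128.8006, payoff=21.5294, prob=0.009637
DDDUD: m=37.4280, payoff=112.9020, prob=0.000175
UDDUD: m=69.4316, payoff=80.8984, prob=0.001297
DUDUD: m=69.4316, payoff=80.8984, prob=0.001297
UUDUD: m=128.8006, payoff=21.5294, prob=0.009637
DDUUD: m=61.4169, payoff=88.9131, prob=0.001297
UDUUD: m=113.9328, payoff=36.3972, prob=0.009637
DUUUD: m=89.0100, payoff=61.3200, prob=0.009637
UUUUD: m=165.1200, payoff=0.0000, prob=0.071590
DDDDU: m=29.2406, payoff=121.0894, prob=0.000175
UDDDU: m=54.2434, payoff=96.0866, prob=0.001297
DUDDU: m=54.2434, payoff=96.0866, prob=0.001297
UUDDU: m=100.6254, payoff=49.7046, prob=0.009637
DDUDU: m=54.2434, payoff=96.0866, prob=0.001297
UDUDU: m=100.6254, payoff=49.7046, prob=0.009637
DUUDU: m=89.0100, payoff=61.3200, prob=0.009637
UUUDU: m=165.1200, payoff=0.0000, prob=0.071590
DDDUU: m=42.3777, payoff=107.9523, prob=0.001297
UDDUU: m=78.6136, payoff=71.7164, prob=0.009637
DUDUU: m=78.6136, payoff=71.7164, prob=0.009637
UUDUU: m=145.8340, payoff=4.4960, prob=0.071590
DDUUU: m=61.4169, payoff=88.9131, prob=0.009637
UDUUU: m=113.9328, payoff=36.3972, prob=0.071590
DUUUU: m=89.0100, payoff=61.3200, prob=0.071590
UUUUU: m=165.1200, payoff=0.0000, prob=0.531810
Price = Σ prob·payoff / R^5 = 13.719374 / 2.593742 = 5.2894

price = 5.2894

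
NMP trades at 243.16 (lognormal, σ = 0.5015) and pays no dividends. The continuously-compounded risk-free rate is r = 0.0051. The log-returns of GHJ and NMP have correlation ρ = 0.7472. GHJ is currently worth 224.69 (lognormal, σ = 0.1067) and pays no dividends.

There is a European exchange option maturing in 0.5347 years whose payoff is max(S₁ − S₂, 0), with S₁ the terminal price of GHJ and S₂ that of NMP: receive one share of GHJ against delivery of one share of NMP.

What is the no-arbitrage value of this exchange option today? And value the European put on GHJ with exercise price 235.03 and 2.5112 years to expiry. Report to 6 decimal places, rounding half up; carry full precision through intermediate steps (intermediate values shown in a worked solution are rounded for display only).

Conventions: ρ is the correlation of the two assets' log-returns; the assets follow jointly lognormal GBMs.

σ_eff = √(σ₁² + σ₂² − 2ρσ₁σ₂) = √(0.1067² + 0.5015² − 2·0.7472·0.1067·0.5015) = 0.427693
d₁ = (ln(S₁/S₂) + (q₂ − q₁ + σ_eff²/2)T) / (σ_eff√T) = (ln(224.69/243.16) + (0.0 − 0.0 + 0.091461)·0.5347) / 0.312743 = -0.096226
d₂ = d₁ − σ_eff√T = -0.096226 − 0.312743 = -0.408969
N(d₁) = 0.461671,  N(d₂) = 0.341281
V = S₁·e^{−q₁T}·N(d₁) − S₂·e^{−q₂T}·N(d₂) = 103.732797 − 82.985972 = 20.746824
[vanilla: GHJ put K=235.03]
σ√T = 0.1067·√2.5112 = 0.169085
d₁ = (ln(S/K) + (r+σ²/2)T) / (σ√T) = (ln(224.69/235.03) + (0.0051+0.1067²/2)·2.5112) / 0.169085 = (-0.044991 + 0.027102) / 0.169085 = -0.105802
d₂ = d₁ − σ√T = -0.105802 − 0.169085 = -0.274887
e^{−rT} = 0.987275
N(−d₁) = 0.542130,  N(−d₂) = 0.608298
price = K·e^{−rT}·N(−d₂) − S·N(−d₁) = 141.149037 − 121.811237 = 19.337800

exchange price = 20.746824
price(GHJ put K=235.03) = 19.337800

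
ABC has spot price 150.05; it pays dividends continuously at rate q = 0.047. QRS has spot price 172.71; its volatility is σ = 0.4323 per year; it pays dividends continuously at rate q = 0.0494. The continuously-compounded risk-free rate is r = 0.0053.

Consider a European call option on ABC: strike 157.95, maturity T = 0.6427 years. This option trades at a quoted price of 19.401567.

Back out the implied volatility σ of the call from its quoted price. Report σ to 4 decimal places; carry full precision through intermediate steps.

At σ = 0.5172 the Black–Scholes value reproduces the quote:
σ√T = 0.5172·√0.6427 = 0.414632
d₁ = (ln(S/K) + (r−q+σ²/2)T) / (σ√T) = (ln(150.05/157.95) + (0.0053−0.047+0.5172²/2)·0.6427) / 0.414632 = (-0.051310 + 0.059159) / 0.414632 = 0.018931
d₂ = d₁ − σ√T = 0.018931 − 0.414632 = -0.395701
e^{−rT} = 0.996599
e^{−qT} = 0.970245
N(d₁) = 0.507552,  N(d₂) = 0.346163
V = S·e^{−qT}·N(d₁) − K·e^{−rT}·N(d₂) = 73.892041 − 54.490475 = 19.401567 (equal to the quote); since ∂V/∂σ > 0 for all σ, the implied volatility is unique

sigma = 0.5172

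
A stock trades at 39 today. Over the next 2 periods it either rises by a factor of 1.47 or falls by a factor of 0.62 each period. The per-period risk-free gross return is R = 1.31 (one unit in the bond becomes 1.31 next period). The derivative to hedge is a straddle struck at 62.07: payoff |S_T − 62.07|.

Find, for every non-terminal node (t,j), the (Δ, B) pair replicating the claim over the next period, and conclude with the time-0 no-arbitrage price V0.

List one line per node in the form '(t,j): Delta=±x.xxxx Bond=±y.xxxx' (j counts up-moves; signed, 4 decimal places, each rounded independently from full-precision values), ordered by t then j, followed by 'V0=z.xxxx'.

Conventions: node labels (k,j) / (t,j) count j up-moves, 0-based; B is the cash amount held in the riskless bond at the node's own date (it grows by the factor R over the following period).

No-arbitrage ⇒ martingale measure with p* = (R−d)/(u−d) = 0.8118.
Terminal payoffs: V(2,0)=47.0784, V(2,1)=26.5254, V(2,2)=22.2051
(1,0): S=24.1800. Δ = (V_up−V_dn)/(S_up−S_dn) = (26.5254−47.0784)/(35.5446−14.9916) = -1.0000. V = [p*·26.5254 + (1−p*)·47.0784]/1.31 = 23.2017. B = V − Δ·S = 47.3817.
(1,1): S=57.3300. Δ = (V_up−V_dn)/(S_up−S_dn) = (22.2051−26.5254)/(84.2751−35.5446) = -0.0887. V = [p*·22.2051 + (1−p*)·26.5254]/1.31 = 17.5712. B = V − Δ·S = 22.6540.
(0,0): S=39.0000. Δ = (V_up−V_dn)/(S_up−S_dn) = (17.5712−23.2017)/(57.3300−24.1800) = -0.1698. V = [p*·17.5712 + (1−p*)·23.2017]/1.31 = 14.2222. B = V − Δ·S = 20.8462.
Sanity check at the root: Δ(0,0)·S0 + B(0,0) reproduces V0 = 14.2222.

(0,0): Delta=-0.1698 Bond=20.8462
(1,0): Delta=-1.0000 Bond=47.3817
(1,1): Delta=-0.0887 Bond=22.6540
V0=14.2222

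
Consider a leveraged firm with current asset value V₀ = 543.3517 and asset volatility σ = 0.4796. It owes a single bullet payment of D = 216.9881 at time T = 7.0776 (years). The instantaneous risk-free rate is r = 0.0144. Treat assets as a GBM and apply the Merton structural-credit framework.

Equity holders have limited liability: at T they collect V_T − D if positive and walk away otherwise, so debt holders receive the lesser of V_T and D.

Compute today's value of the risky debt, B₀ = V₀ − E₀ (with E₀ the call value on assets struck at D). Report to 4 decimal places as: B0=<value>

B0=151.4668

Equity is a call on the firm's assets struck at D = 216.9881:
d₁ = [ln(V₀/D) + (r + σ²/2)T] / (σ√T)
   = [ln(543.3517/216.9881) + (0.0144 + 0.5·0.4796²)·7.0776] / (0.4796·√7.0776)
   = [0.917914 + 0.915899] / 1.275916 = 1.437252
d₂ = d₁ − σ√T = 1.437252 − 1.275916 = 0.161335
N(d₁) = 0.924677,  N(d₂) = 0.564085,  e^(−rT) = 0.903104
E₀ = V₀·N(d₁) − D·e^(−rT)·N(d₂)
   = 543.3517·0.924677 − 216.9881·0.903104·0.564085 = 391.884911
B₀ = V₀ − E₀ = 543.3517 − 391.884911 = 151.466789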